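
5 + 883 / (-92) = -423 / 92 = -4.60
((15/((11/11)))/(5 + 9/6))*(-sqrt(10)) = -30*sqrt(10)/13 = -7.30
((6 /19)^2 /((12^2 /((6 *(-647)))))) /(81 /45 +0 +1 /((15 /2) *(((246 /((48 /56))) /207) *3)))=-2785335 /1898138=-1.47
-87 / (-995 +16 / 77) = 2233 / 25533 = 0.09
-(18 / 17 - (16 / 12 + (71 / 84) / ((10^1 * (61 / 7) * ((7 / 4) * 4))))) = 80109 / 290360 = 0.28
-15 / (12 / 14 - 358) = 21 / 500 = 0.04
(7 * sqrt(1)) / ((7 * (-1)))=-1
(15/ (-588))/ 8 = -5/ 1568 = -0.00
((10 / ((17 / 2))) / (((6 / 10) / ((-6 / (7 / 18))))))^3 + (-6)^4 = -44472033936 / 1685159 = -26390.41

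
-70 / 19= -3.68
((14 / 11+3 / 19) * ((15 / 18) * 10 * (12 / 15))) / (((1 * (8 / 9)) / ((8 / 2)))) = 42.92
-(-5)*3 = 15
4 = 4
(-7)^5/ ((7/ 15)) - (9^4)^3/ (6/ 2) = -94143214842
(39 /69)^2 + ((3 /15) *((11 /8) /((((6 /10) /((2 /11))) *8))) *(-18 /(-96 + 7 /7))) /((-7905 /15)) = 0.32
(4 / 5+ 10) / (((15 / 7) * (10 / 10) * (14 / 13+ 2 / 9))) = 7371 / 1900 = 3.88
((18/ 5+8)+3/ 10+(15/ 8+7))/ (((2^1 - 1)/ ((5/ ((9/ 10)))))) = 1385/ 12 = 115.42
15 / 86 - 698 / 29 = -59593 / 2494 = -23.89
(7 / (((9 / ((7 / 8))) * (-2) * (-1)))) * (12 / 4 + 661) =4067 / 18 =225.94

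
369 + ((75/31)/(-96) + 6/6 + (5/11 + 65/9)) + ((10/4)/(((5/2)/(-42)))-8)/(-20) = 37333925/98208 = 380.15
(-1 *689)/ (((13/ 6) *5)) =-318/ 5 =-63.60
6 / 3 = 2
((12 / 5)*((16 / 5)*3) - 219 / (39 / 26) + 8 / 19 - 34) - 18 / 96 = -156.73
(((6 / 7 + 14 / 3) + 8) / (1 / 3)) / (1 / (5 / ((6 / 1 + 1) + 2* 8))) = 1420 / 161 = 8.82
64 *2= 128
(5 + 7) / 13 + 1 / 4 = 61 / 52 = 1.17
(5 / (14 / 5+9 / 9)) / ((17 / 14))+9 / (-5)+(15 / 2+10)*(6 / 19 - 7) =-380139 / 3230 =-117.69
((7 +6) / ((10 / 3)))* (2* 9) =351 / 5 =70.20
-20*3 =-60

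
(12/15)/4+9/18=7/10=0.70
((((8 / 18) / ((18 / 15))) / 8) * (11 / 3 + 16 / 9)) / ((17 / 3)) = 245 / 5508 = 0.04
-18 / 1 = -18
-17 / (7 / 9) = -153 / 7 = -21.86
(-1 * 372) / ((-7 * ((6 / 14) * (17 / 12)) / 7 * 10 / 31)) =161448 / 85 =1899.39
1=1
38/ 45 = 0.84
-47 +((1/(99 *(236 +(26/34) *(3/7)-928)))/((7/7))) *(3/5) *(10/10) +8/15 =-631063222/13580985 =-46.47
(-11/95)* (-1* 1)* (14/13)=0.12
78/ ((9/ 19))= 494/ 3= 164.67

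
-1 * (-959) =959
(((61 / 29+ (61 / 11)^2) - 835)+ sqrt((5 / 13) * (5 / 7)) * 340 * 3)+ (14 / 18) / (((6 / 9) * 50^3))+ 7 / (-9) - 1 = -6347167176311 / 7895250000+ 5100 * sqrt(91) / 91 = -269.30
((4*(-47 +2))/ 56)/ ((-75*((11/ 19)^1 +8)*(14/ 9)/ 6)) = 1539/ 79870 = 0.02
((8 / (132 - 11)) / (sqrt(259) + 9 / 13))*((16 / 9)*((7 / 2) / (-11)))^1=2912 / 29075695 - 37856*sqrt(259) / 261681255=-0.00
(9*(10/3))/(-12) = -5/2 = -2.50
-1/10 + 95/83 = 867/830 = 1.04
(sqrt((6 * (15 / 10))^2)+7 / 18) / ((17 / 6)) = 169 / 51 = 3.31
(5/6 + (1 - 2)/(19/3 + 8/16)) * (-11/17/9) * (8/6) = -3718/56457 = -0.07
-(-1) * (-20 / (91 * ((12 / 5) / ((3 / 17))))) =-25 / 1547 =-0.02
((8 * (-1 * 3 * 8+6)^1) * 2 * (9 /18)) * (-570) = 82080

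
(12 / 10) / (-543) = -2 / 905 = -0.00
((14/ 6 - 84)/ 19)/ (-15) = 49/ 171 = 0.29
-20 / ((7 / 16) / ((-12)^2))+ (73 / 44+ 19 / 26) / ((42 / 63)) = -6579.27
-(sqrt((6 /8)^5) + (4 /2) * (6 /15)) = -1.29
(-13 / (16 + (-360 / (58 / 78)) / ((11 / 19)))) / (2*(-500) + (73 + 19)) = -4147 / 237583648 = -0.00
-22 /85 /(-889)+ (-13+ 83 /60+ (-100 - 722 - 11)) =-765881237 /906780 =-844.62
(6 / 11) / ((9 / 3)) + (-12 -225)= -2605 / 11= -236.82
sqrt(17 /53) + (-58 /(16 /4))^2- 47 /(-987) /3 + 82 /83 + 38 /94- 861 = -638336873 /983052 + sqrt(901) /53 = -648.78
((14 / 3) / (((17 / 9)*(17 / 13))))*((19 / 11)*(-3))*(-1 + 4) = -93366 / 3179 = -29.37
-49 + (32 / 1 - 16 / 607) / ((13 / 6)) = -270211 / 7891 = -34.24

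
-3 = -3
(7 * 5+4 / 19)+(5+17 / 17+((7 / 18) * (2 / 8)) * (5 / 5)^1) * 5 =65.70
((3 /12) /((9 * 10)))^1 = 0.00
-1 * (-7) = 7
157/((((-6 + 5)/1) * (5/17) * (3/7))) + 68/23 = -428689/345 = -1242.58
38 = 38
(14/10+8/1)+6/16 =391/40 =9.78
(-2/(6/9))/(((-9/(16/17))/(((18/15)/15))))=32/1275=0.03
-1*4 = -4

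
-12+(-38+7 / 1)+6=-37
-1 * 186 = -186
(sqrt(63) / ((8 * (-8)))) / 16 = -0.01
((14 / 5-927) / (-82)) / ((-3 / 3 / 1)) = -4621 / 410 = -11.27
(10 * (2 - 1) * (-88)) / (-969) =880 / 969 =0.91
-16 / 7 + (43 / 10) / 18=-2579 / 1260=-2.05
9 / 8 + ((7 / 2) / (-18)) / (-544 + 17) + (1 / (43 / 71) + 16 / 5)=48756307 / 8157960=5.98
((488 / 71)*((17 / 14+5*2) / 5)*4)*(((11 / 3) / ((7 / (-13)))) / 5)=-21912176 / 260925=-83.98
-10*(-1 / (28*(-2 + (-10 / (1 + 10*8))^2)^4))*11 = 101916110386851255 / 402567582619023584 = 0.25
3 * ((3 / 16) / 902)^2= 27 / 208282624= 0.00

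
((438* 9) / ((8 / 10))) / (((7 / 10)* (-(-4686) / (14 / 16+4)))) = 640575 / 87472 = 7.32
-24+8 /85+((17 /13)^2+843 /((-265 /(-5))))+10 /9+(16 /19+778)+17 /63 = 235102745989 /303776655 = 773.93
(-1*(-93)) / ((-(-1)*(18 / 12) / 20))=1240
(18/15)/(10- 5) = 6/25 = 0.24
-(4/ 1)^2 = -16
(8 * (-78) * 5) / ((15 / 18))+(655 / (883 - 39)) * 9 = -3154041 / 844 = -3737.02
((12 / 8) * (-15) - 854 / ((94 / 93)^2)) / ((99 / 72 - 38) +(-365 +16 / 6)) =45510336 / 21151175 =2.15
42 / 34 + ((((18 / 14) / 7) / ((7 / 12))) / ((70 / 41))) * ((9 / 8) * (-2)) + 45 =45.82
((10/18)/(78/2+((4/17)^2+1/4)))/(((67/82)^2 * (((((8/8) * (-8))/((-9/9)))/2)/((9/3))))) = 9716180/611900079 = 0.02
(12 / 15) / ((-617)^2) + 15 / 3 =9517229 / 1903445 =5.00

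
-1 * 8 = -8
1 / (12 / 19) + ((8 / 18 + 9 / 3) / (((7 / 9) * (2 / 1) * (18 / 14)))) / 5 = 347 / 180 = 1.93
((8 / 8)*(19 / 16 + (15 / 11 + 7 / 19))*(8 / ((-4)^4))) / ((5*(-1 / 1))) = -9763 / 535040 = -0.02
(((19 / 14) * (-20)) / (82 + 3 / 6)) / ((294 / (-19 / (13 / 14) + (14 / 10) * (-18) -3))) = 120194 / 2207205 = 0.05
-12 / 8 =-3 / 2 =-1.50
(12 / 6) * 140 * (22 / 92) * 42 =64680 / 23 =2812.17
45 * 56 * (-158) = -398160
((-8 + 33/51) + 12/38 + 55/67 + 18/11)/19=-1090248/4522969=-0.24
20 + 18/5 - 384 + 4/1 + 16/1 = -1702/5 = -340.40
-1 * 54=-54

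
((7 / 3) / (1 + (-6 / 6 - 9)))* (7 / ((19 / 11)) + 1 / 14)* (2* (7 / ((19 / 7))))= -53753 / 9747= -5.51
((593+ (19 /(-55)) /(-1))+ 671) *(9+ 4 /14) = 904007 /77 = 11740.35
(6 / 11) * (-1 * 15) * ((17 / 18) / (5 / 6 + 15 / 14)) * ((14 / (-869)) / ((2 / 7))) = 17493 / 76472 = 0.23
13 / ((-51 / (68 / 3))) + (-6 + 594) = 5240 / 9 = 582.22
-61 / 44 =-1.39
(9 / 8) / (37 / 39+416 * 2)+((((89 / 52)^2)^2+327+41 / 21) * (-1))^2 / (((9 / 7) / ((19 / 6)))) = 1657813671441055117228275079 / 5908046835133472440320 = 280602.66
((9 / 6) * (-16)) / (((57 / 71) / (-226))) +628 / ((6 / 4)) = 7174.88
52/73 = 0.71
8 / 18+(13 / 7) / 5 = 257 / 315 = 0.82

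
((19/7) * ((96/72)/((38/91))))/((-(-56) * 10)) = 13/840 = 0.02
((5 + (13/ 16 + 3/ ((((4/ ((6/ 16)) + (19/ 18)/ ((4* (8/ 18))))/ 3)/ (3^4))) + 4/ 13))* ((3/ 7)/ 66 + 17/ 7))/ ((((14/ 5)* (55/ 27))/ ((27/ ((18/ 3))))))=131988639375/ 969544576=136.13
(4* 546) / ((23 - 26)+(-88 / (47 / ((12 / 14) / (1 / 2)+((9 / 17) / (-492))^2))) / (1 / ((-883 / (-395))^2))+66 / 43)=-1561296822883725200 / 12513815478156959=-124.77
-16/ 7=-2.29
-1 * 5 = -5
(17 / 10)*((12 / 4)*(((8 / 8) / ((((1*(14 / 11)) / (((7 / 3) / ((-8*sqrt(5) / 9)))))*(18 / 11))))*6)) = -6171*sqrt(5) / 800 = -17.25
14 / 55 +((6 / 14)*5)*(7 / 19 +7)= 16766 / 1045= 16.04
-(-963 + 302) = 661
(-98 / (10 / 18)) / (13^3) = -882 / 10985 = -0.08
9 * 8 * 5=360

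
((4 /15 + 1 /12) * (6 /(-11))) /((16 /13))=-273 /1760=-0.16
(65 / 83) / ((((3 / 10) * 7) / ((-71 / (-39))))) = 3550 / 5229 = 0.68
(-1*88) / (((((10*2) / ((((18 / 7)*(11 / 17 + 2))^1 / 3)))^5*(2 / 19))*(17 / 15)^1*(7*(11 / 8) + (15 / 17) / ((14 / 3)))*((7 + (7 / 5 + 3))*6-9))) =-757303425 / 31851003206351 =-0.00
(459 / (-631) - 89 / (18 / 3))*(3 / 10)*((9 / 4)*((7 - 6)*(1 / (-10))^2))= -530217 / 5048000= -0.11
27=27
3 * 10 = 30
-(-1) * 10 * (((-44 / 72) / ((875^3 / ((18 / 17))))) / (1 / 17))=-22 / 133984375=-0.00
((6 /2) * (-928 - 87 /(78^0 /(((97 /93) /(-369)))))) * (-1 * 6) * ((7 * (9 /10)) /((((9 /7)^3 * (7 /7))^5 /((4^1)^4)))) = 90287897874279836410624 /145382016051277155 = 621038.97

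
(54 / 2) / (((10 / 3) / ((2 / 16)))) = 81 / 80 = 1.01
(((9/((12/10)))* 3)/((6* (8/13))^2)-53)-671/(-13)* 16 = 5155049/6656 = 774.50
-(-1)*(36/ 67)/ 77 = 36/ 5159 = 0.01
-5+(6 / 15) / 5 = -123 / 25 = -4.92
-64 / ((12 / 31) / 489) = -80848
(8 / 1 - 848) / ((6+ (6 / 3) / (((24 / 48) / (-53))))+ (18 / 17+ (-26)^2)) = -255 / 143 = -1.78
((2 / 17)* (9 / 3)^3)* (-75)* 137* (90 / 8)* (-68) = 24968250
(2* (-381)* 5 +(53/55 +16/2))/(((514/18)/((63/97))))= -118535319/1371095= -86.45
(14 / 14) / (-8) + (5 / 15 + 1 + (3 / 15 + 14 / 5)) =101 / 24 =4.21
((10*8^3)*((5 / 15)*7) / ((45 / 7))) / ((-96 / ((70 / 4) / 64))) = -1715 / 324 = -5.29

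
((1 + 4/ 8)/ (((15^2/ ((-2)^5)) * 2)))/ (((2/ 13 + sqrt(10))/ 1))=104/ 63225 - 676 * sqrt(10)/ 63225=-0.03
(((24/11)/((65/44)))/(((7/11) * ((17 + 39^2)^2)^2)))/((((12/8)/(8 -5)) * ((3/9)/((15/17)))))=1188/540998016600587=0.00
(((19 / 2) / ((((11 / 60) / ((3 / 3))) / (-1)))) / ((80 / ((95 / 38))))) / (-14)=285 / 2464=0.12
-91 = -91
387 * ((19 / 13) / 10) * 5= 7353 / 26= 282.81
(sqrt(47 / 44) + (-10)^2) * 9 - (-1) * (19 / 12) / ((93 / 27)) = 909.76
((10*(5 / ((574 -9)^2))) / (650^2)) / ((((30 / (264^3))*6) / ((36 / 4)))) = 2299968 / 6743628125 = 0.00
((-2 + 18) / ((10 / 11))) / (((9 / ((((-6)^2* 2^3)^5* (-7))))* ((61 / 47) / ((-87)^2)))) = -48243299708804530176 / 305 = -158174753143621410.41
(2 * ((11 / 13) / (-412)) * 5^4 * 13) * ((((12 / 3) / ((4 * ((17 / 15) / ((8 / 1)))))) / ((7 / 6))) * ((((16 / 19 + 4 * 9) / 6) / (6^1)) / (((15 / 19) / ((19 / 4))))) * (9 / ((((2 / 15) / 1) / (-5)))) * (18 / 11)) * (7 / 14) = 601171875 / 1751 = 343330.60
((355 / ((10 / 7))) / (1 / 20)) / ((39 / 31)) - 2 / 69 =3543584 / 897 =3950.48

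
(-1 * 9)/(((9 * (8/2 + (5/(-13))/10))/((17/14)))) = -221/721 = -0.31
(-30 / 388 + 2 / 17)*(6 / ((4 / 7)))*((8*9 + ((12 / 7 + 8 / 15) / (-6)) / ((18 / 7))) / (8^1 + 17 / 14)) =189651217 / 57434670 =3.30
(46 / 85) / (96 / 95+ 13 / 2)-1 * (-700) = 16983048 / 24259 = 700.07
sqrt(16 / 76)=0.46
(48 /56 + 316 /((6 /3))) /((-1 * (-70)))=556 /245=2.27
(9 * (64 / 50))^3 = 23887872 / 15625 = 1528.82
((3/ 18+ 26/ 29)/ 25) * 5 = 37/ 174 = 0.21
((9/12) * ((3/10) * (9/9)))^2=81/1600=0.05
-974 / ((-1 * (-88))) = -487 / 44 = -11.07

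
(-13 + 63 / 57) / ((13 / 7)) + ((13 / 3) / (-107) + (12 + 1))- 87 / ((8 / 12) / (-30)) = 310928303 / 79287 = 3921.55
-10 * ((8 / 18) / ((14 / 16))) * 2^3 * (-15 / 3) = 12800 / 63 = 203.17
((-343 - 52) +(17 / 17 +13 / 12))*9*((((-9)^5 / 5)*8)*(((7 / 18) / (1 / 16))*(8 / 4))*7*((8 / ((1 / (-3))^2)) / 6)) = 349245074304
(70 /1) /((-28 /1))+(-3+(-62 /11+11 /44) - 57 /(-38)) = -413 /44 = -9.39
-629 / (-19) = 629 / 19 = 33.11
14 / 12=7 / 6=1.17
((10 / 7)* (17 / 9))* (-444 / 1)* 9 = -75480 / 7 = -10782.86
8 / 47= 0.17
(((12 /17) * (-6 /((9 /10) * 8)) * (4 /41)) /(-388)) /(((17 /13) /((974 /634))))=63310 /364344901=0.00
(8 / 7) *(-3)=-24 / 7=-3.43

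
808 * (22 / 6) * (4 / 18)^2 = 146.30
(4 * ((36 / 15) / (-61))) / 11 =-48 / 3355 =-0.01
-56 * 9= -504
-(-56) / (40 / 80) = 112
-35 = -35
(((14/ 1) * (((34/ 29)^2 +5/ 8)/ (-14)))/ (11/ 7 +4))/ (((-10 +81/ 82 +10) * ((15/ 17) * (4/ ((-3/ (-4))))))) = -65637187/ 850150080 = -0.08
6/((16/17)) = 51/8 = 6.38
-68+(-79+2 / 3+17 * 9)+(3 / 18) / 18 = 721 / 108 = 6.68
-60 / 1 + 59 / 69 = -4081 / 69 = -59.14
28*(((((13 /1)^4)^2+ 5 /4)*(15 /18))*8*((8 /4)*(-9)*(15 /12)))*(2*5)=-34260690334500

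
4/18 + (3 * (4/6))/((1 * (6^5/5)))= 869/3888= 0.22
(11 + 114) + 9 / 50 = 6259 / 50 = 125.18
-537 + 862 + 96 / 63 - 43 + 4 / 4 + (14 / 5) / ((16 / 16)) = 30169 / 105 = 287.32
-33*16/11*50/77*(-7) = 2400/11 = 218.18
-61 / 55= -1.11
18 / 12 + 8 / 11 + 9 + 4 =335 / 22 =15.23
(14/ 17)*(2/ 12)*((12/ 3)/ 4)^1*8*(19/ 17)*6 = 2128/ 289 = 7.36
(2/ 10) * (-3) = -3/ 5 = -0.60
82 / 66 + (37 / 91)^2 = 384698 / 273273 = 1.41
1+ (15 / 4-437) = -1729 / 4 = -432.25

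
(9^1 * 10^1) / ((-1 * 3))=-30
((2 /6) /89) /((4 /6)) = 1 /178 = 0.01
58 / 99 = 0.59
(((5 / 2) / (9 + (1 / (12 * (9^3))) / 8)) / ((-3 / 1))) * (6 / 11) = -349920 / 6928427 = -0.05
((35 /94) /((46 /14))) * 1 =245 /2162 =0.11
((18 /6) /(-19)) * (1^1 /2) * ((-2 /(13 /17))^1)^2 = -1734 /3211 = -0.54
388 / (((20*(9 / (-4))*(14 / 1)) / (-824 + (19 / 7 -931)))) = 2379604 / 2205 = 1079.19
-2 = -2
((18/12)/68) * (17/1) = 3/8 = 0.38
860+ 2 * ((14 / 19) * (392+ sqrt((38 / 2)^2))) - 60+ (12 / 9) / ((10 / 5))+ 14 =1420.35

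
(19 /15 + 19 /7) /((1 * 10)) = 209 /525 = 0.40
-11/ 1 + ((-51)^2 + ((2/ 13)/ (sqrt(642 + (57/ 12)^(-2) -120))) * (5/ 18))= 95 * sqrt(188458)/ 22049586 + 2590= 2590.00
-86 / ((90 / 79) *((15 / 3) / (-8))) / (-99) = -27176 / 22275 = -1.22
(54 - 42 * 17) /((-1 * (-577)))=-660 /577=-1.14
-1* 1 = -1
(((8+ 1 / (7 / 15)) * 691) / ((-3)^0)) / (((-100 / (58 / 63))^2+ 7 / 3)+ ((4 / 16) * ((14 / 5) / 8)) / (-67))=663465640080 / 1117097356613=0.59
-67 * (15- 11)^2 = -1072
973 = 973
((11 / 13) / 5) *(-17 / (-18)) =187 / 1170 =0.16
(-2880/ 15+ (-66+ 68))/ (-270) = 0.70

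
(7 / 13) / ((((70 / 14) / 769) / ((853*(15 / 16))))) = 13775097 / 208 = 66226.43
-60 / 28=-15 / 7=-2.14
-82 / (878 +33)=-82 / 911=-0.09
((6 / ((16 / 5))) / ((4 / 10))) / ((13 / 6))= 225 / 104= 2.16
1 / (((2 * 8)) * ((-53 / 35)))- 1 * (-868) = 736029 / 848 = 867.96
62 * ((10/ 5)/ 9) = 124/ 9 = 13.78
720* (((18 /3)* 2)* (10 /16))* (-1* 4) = -21600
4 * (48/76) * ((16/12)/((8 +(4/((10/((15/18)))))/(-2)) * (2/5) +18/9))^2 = 19200/112651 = 0.17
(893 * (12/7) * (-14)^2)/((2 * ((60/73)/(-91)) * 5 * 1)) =-83050786/25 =-3322031.44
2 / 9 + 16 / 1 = 146 / 9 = 16.22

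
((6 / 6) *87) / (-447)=-29 / 149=-0.19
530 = 530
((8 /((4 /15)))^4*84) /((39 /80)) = 1814400000 /13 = 139569230.77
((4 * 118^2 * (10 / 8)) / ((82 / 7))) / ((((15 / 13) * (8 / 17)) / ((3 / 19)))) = 5385107 / 3116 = 1728.21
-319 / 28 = -11.39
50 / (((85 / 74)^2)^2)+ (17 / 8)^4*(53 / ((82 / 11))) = 173.70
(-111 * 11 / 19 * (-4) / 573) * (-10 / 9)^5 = -162800000 / 214288821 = -0.76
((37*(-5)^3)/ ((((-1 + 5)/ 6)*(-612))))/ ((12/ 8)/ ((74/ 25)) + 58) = 171125/ 883218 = 0.19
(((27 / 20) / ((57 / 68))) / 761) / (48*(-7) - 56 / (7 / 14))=-153 / 32388160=-0.00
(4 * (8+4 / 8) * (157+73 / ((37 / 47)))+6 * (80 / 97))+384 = 31869456 / 3589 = 8879.76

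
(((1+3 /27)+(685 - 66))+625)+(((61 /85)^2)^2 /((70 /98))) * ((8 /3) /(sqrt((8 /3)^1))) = 1245.72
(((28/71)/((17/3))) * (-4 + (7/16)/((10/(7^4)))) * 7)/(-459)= -15533/144840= -0.11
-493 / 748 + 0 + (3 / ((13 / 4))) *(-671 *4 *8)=-11337593 / 572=-19820.97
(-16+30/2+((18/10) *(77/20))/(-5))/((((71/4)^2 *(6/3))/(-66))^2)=-83147328/3176460125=-0.03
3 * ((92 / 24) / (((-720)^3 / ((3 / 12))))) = -23 / 2985984000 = -0.00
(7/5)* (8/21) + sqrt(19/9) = 1.99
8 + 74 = 82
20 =20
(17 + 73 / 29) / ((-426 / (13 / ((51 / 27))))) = -11037 / 35003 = -0.32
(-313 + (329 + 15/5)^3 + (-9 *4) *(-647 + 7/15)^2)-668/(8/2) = 538642384/25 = 21545695.36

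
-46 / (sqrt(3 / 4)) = -92 * sqrt(3) / 3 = -53.12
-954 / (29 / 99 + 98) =-94446 / 9731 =-9.71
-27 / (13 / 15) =-405 / 13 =-31.15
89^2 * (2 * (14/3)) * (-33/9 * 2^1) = -4879336/9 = -542148.44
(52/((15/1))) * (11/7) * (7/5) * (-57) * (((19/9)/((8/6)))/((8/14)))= -1204.54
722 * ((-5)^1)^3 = -90250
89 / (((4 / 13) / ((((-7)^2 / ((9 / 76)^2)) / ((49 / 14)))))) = 288764.35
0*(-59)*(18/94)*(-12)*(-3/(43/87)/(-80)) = 0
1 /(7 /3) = 3 /7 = 0.43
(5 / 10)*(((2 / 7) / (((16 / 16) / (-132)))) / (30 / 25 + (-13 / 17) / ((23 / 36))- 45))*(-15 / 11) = -117300 / 205261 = -0.57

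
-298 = -298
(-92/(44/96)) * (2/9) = -44.61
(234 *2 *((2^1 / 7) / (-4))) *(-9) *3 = 902.57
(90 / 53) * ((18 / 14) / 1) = 810 / 371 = 2.18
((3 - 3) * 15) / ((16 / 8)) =0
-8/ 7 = -1.14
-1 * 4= -4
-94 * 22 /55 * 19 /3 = -3572 /15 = -238.13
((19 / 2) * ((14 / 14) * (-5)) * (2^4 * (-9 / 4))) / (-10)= -171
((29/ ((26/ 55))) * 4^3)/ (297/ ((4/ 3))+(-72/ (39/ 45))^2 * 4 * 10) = 2654080/ 186774579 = 0.01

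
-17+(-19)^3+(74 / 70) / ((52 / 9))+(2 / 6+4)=-6871.48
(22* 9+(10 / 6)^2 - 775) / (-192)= 323 / 108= 2.99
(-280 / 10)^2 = 784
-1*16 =-16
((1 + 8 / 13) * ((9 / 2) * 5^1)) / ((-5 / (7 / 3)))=-441 / 26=-16.96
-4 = -4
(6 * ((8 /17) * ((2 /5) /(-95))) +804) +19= 6645629 /8075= 822.99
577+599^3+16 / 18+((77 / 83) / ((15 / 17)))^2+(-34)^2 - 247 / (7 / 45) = 777313575643064 / 3616725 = 214921946.14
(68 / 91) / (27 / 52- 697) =-272 / 253519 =-0.00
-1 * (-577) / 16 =577 / 16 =36.06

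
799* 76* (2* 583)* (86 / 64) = 380572489 / 4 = 95143122.25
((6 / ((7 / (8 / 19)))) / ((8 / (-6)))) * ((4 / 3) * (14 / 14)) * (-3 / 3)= 0.36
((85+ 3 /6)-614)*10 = -5285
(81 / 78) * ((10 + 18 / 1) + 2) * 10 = 4050 / 13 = 311.54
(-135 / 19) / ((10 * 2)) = -27 / 76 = -0.36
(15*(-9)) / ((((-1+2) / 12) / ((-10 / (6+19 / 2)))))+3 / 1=32493 / 31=1048.16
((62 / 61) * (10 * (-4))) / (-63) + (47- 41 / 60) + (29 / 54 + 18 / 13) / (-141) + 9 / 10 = 20223262597 / 422653140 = 47.85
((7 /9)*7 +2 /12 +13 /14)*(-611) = -251732 /63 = -3995.75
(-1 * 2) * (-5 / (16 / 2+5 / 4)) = 40 / 37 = 1.08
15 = 15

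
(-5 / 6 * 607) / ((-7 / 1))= 3035 / 42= 72.26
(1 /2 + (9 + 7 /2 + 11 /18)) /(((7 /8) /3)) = 140 /3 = 46.67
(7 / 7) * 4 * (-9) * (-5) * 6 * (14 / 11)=15120 / 11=1374.55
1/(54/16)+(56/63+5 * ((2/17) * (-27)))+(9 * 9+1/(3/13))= 32422/459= 70.64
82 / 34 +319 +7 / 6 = 32903 / 102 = 322.58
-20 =-20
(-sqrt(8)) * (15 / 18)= -5 * sqrt(2) / 3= -2.36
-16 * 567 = -9072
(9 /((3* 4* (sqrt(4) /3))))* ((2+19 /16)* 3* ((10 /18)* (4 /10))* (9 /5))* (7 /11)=9639 /3520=2.74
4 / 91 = 0.04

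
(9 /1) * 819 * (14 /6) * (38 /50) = 326781 /25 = 13071.24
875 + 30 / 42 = 6130 / 7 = 875.71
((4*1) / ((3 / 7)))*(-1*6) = -56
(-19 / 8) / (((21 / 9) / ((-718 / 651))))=6821 / 6076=1.12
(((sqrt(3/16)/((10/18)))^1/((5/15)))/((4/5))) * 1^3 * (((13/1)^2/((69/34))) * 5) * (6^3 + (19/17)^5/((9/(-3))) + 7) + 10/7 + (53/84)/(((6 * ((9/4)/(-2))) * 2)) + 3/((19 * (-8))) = 117391/86184 + 1200839936595 * sqrt(3)/7683932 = 270685.15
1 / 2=0.50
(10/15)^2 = 0.44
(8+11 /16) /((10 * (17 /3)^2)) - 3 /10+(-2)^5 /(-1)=1467059 /46240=31.73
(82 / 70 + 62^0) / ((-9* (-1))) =76 / 315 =0.24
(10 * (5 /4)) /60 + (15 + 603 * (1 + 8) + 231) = 136157 /24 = 5673.21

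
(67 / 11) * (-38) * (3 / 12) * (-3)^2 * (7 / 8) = -80199 / 176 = -455.68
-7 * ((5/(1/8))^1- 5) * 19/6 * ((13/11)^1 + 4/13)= -1155.61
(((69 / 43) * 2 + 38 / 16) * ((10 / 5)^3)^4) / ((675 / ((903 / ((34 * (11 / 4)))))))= 809984 / 2475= 327.27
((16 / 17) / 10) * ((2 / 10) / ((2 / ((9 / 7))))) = 36 / 2975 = 0.01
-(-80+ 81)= -1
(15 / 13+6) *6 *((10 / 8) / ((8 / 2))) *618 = 431055 / 52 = 8289.52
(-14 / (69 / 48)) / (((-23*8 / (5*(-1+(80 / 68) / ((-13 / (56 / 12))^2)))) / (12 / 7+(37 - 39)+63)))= -192606860 / 13678353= -14.08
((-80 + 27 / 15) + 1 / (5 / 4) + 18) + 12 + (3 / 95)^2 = -427776 / 9025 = -47.40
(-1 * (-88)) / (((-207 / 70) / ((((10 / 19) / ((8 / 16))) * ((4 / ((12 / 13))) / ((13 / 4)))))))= -41.77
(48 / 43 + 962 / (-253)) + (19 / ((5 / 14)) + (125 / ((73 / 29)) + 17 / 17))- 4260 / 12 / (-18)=8640878261 / 71475030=120.89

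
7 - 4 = 3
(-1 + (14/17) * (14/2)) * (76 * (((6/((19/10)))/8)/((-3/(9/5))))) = -1458/17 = -85.76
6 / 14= 3 / 7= 0.43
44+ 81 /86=3865 /86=44.94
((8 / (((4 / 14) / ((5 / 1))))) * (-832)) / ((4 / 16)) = -465920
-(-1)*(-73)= -73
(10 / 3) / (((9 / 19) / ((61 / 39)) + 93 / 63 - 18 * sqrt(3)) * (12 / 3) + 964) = 8885803815 * sqrt(3) / 34340469094789 + 239698544435 / 68680938189578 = 0.00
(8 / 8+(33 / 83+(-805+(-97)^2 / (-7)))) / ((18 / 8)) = -4991360 / 5229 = -954.55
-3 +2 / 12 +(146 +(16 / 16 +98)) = 242.17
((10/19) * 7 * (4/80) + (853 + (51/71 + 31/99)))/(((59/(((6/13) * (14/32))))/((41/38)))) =3.15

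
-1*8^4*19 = -77824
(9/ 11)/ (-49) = -9/ 539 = -0.02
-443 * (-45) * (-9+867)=17104230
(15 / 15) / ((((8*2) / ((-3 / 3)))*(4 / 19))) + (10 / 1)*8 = 5101 / 64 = 79.70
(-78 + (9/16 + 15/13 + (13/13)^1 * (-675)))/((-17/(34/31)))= 156267/3224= 48.47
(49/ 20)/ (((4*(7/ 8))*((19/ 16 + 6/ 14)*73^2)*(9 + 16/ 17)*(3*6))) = 3332/ 7335395145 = 0.00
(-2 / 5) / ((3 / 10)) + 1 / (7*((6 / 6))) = -25 / 21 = -1.19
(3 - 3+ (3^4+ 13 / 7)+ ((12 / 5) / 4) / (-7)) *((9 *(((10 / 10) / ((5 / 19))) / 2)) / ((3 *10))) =47.18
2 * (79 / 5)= 158 / 5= 31.60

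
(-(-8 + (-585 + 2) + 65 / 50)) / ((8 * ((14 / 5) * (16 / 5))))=29485 / 3584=8.23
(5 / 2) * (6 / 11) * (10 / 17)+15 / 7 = 3855 / 1309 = 2.94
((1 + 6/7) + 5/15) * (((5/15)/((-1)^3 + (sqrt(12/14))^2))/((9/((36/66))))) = -92/297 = -0.31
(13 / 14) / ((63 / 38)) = 247 / 441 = 0.56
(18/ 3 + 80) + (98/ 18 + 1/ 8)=6593/ 72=91.57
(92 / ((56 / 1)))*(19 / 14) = 437 / 196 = 2.23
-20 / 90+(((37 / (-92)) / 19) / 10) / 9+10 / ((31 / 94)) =146795893 / 4876920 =30.10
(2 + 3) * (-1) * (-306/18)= 85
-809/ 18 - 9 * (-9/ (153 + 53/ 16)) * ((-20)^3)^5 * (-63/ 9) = 5350883327999999997976691/ 45018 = 118860974010395841618.39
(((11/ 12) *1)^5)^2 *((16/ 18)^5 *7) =181561972207/ 111577100832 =1.63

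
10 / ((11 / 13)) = 130 / 11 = 11.82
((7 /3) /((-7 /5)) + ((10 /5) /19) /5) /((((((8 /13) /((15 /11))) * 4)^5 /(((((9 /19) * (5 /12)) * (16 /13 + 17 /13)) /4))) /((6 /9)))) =-0.01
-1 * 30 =-30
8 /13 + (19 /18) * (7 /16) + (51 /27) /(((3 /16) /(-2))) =-214205 /11232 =-19.07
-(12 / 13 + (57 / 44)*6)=-2487 / 286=-8.70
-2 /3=-0.67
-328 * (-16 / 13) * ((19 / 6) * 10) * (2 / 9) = 2840.80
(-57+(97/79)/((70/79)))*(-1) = 3893/70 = 55.61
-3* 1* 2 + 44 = 38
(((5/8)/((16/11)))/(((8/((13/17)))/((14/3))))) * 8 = 5005/3264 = 1.53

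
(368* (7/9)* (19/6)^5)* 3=398651939/1458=273423.83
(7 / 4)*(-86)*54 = -8127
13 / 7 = 1.86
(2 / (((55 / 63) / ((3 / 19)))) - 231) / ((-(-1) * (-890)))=241017 / 930050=0.26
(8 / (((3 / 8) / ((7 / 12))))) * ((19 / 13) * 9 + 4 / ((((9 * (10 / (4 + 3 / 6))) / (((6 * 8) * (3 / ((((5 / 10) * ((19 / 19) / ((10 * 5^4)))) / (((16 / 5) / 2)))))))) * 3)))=93190384 / 39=2389497.03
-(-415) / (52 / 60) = 6225 / 13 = 478.85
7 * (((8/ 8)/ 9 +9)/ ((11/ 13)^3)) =1261078/ 11979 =105.27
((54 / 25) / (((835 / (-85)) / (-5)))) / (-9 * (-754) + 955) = 918 / 6463735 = 0.00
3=3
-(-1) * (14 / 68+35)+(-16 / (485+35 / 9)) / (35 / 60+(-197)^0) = 6250653 / 177650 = 35.19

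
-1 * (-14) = 14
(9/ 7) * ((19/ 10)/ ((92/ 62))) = 5301/ 3220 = 1.65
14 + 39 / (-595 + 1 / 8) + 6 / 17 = 14.29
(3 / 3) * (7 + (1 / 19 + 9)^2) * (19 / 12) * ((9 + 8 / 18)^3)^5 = 2805031329560293424347625732421875 / 46943178117579972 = 59753758523431203.79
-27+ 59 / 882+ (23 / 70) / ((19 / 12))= -2239337 / 83790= -26.73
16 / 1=16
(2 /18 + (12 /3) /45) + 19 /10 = 21 /10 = 2.10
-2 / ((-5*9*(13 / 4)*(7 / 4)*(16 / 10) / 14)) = 8 / 117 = 0.07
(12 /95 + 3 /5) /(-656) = -69 /62320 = -0.00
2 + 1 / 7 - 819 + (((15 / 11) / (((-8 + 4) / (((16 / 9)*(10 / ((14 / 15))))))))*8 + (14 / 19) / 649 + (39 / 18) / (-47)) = -21149024041 / 24341394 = -868.85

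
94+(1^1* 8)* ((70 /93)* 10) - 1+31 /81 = 385684 /2511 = 153.60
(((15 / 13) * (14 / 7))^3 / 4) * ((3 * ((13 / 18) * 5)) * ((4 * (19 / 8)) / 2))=106875 / 676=158.10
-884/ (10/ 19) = -8398/ 5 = -1679.60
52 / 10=26 / 5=5.20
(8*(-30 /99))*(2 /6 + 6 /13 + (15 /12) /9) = -8740 /3861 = -2.26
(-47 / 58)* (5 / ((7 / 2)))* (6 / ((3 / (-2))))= 940 / 203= 4.63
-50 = -50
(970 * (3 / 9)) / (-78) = -485 / 117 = -4.15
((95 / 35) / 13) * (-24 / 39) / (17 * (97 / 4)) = -608 / 1950767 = -0.00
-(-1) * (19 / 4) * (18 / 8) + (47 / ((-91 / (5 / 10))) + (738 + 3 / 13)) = 1090049 / 1456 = 748.66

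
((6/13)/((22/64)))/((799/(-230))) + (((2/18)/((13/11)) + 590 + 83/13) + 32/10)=237023036/395505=599.29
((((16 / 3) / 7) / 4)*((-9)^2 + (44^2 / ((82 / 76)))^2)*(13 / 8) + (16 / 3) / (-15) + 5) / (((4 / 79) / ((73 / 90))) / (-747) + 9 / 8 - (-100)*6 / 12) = 2020754224677476564 / 103664225935935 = 19493.26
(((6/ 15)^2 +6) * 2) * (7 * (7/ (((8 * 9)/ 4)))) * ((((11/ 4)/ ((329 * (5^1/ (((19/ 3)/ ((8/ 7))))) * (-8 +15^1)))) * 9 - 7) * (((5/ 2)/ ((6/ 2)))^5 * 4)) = -4956819175/ 13156992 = -376.74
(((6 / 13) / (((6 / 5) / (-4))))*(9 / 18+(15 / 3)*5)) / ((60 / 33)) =-21.58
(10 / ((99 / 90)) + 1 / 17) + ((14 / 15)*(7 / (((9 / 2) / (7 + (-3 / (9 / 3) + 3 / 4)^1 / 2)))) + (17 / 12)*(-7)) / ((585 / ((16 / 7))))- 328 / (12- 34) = 6460223 / 268515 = 24.06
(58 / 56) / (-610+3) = -29 / 16996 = -0.00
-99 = -99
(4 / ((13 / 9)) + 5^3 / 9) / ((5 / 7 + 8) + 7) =1.06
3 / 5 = 0.60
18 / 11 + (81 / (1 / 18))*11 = 176436 / 11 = 16039.64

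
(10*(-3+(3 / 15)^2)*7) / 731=-0.28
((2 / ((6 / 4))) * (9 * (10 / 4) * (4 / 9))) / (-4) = -10 / 3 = -3.33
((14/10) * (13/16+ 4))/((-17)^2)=539/23120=0.02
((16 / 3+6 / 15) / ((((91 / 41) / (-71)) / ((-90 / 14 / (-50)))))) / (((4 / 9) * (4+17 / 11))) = -37176381 / 3885700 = -9.57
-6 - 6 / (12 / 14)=-13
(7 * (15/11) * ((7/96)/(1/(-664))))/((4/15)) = -305025/176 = -1733.10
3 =3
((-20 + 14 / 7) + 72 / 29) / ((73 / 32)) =-14400 / 2117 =-6.80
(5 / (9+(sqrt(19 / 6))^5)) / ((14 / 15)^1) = -2624400 / 12923701+487350*sqrt(114) / 12923701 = 0.20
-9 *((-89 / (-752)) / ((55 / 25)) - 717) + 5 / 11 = 53378971 / 8272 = 6452.97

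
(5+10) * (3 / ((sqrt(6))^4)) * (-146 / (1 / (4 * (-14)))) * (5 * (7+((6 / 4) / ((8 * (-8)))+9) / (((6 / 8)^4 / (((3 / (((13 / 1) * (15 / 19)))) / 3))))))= 525399980 / 1053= 498955.35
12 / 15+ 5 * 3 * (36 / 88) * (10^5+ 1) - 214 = 6134293 / 10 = 613429.30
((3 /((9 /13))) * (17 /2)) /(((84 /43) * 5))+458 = 1163663 /2520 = 461.77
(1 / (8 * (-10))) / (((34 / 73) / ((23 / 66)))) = -1679 / 179520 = -0.01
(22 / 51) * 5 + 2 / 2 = 161 / 51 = 3.16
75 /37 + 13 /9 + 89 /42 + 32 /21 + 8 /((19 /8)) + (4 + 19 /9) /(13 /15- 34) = 64766461 /6289038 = 10.30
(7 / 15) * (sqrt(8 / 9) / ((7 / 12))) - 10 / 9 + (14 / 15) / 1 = -8 / 45 + 8 * sqrt(2) / 15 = 0.58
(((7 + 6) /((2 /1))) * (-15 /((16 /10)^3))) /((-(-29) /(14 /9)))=-56875 /44544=-1.28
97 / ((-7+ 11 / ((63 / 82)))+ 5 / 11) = 67221 / 5386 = 12.48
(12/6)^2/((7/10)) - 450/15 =-170/7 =-24.29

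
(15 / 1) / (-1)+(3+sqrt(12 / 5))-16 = -28+2 * sqrt(15) / 5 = -26.45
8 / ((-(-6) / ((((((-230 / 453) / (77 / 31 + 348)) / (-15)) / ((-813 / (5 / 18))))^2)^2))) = 1033756160644 / 653988643787238007906970280804765047012163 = 0.00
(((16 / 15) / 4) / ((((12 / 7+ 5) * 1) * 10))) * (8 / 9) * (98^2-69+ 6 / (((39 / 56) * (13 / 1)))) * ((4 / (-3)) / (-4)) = 180491024 / 16084575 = 11.22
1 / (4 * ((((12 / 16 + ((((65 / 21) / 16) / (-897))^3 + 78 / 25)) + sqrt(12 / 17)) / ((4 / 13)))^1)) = 6385135420189918775819629670400 / 306095851003024479369895266760949-194106563921765283680747520000 * sqrt(51) / 306095851003024479369895266760949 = 0.02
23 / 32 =0.72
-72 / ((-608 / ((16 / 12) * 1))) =3 / 19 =0.16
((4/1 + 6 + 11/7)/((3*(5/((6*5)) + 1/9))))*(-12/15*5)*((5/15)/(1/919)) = -595512/35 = -17014.63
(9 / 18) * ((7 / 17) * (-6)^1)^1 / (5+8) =-21 / 221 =-0.10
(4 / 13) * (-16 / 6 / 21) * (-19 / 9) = 608 / 7371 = 0.08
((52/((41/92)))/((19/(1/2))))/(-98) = -1196/38171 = -0.03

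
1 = 1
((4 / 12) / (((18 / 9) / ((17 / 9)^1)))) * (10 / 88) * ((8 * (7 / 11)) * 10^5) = 59500000 / 3267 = 18212.43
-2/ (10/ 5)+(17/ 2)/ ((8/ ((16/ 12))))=5/ 12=0.42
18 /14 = 9 /7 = 1.29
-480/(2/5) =-1200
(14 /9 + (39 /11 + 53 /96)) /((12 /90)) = 89545 /2112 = 42.40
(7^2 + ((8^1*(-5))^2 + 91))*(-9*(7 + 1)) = -125280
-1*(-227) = 227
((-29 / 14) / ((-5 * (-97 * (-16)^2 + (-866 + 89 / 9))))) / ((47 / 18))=-2349 / 380312485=-0.00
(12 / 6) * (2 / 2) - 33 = -31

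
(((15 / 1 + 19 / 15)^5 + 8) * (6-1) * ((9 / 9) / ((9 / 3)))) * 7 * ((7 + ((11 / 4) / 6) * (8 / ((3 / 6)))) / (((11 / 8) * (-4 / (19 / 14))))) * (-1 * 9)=706600985462008 / 1670625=422956070.61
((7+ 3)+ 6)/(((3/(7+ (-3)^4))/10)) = 14080/3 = 4693.33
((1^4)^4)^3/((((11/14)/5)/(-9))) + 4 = -586/11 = -53.27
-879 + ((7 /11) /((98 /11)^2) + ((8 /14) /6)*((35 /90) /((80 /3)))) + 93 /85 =-3685690333 /4198320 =-877.90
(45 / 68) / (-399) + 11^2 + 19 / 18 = 9934699 / 81396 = 122.05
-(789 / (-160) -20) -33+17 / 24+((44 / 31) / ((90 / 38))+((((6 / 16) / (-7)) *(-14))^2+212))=9186973 / 44640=205.80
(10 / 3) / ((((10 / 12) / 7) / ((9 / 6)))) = 42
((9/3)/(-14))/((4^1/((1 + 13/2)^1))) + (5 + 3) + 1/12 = 2581/336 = 7.68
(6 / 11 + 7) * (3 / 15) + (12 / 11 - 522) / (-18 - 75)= 12123 / 1705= 7.11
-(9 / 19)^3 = -729 / 6859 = -0.11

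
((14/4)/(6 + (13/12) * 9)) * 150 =100/3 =33.33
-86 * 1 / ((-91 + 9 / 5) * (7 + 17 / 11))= 2365 / 20962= 0.11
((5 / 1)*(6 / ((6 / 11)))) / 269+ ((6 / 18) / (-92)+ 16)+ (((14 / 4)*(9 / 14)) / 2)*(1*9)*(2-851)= -1274015779 / 148488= -8579.92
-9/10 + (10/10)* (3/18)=-11/15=-0.73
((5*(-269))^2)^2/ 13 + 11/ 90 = 251736265432.81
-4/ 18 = -2/ 9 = -0.22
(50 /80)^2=25 /64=0.39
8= 8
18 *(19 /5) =68.40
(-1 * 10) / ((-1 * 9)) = 10 / 9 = 1.11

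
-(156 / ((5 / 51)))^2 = -63297936 / 25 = -2531917.44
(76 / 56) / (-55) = -19 / 770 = -0.02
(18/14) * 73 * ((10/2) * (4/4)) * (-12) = -39420/7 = -5631.43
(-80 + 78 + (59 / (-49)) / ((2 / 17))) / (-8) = 1199 / 784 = 1.53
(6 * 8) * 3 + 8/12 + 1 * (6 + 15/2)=949/6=158.17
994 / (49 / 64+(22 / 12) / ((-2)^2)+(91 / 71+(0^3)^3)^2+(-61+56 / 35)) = -4810323840 / 273585049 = -17.58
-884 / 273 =-68 / 21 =-3.24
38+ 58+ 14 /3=302 /3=100.67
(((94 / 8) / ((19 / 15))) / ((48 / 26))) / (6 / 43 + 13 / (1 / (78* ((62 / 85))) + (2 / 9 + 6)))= 2.26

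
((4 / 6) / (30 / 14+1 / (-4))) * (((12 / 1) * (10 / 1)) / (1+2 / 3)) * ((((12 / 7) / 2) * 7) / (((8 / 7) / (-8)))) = -56448 / 53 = -1065.06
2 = 2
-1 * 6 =-6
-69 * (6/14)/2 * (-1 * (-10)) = -147.86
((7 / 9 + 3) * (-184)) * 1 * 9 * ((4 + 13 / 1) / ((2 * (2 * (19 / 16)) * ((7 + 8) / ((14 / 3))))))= -5955712 / 855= -6965.75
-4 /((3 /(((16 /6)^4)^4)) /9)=-78465900.35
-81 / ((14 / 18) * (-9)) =11.57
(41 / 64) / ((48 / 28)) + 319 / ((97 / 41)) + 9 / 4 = 10240127 / 74496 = 137.46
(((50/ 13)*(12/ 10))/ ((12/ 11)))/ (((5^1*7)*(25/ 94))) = 1034/ 2275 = 0.45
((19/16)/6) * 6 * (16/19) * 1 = 1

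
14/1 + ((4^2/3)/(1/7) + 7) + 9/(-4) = 673/12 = 56.08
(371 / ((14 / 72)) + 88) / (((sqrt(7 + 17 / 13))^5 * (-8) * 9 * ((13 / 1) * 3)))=-6487 * sqrt(39) / 11337408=-0.00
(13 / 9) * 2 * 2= 52 / 9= 5.78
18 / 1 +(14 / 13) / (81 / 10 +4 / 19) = 372146 / 20527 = 18.13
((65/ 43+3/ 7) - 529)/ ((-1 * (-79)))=-158645/ 23779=-6.67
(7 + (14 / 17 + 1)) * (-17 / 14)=-75 / 7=-10.71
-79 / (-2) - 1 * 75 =-71 / 2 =-35.50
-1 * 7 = -7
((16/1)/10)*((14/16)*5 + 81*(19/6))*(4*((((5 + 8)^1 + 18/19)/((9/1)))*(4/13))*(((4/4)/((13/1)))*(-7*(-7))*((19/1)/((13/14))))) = 1214066336/19773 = 61400.21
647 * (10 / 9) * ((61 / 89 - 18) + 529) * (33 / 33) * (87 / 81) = 949407800 / 2403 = 395092.72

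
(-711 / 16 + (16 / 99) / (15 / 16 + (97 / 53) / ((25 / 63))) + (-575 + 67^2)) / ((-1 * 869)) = -721133937137 / 161946130896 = -4.45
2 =2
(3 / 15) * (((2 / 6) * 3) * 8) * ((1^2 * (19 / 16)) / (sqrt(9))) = 19 / 30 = 0.63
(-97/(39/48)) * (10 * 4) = -62080/13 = -4775.38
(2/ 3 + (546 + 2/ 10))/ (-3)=-8203/ 45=-182.29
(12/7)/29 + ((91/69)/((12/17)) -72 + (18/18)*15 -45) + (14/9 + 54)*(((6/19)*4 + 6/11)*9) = 28252372481/35129556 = 804.23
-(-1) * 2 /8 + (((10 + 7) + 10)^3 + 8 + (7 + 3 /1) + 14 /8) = 19703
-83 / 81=-1.02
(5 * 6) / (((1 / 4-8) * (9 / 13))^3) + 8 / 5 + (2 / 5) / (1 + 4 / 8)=60535588 / 36196065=1.67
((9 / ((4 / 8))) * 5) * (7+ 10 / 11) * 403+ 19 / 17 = 53643539 / 187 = 286863.84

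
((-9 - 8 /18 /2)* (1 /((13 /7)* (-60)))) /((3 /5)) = 581 /4212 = 0.14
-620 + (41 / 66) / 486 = -19887079 / 32076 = -620.00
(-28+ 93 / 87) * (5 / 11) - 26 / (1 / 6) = -4879 / 29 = -168.24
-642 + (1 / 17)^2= -185537 / 289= -642.00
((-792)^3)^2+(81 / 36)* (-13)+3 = 987213489138302871 / 4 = 246803372284575717.75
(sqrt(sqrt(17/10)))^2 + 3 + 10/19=sqrt(170)/10 + 67/19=4.83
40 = 40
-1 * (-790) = 790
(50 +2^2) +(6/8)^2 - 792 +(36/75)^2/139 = -1025035821/1390000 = -737.44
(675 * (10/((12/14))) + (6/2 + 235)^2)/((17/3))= 193557/17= 11385.71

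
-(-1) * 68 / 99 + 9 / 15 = 637 / 495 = 1.29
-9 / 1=-9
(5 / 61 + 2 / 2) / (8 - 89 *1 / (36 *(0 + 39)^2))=3613896 / 26715499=0.14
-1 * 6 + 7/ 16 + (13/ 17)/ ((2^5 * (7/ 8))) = -10539/ 1904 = -5.54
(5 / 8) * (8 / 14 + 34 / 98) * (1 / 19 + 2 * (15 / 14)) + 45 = 602955 / 13034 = 46.26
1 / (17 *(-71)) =-1 / 1207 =-0.00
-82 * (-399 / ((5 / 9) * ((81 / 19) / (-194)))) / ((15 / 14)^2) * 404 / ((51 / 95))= -60480011023936 / 34425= -1756863065.33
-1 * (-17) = 17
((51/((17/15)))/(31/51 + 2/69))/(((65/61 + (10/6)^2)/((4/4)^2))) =643977/35026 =18.39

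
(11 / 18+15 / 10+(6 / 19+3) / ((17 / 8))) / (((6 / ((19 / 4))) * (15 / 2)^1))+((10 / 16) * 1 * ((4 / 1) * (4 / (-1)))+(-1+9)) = -44407 / 27540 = -1.61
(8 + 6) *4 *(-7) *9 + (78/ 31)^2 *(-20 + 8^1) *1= -3463416/ 961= -3603.97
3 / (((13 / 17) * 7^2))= 51 / 637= 0.08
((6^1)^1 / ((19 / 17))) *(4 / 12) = 34 / 19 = 1.79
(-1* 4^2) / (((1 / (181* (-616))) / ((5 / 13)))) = 8919680 / 13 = 686129.23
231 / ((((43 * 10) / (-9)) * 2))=-2079 / 860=-2.42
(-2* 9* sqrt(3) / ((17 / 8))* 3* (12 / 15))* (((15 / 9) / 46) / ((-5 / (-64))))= -18432* sqrt(3) / 1955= -16.33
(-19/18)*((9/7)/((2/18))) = -12.21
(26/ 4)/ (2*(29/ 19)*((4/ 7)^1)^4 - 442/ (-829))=491635963/ 64945180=7.57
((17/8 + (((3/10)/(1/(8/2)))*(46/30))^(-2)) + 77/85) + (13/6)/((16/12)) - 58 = -2385337/44965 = -53.05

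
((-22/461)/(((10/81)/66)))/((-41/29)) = 1705374/94505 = 18.05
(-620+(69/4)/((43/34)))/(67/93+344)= -1.76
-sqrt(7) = -2.65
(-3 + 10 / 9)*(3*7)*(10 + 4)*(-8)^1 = 13328 / 3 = 4442.67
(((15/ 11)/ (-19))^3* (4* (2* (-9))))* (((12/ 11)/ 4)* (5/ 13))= 3645000/ 1305494047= 0.00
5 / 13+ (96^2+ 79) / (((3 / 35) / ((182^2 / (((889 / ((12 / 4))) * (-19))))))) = -637976.37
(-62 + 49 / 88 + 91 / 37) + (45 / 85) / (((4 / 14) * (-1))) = -3367431 / 55352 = -60.84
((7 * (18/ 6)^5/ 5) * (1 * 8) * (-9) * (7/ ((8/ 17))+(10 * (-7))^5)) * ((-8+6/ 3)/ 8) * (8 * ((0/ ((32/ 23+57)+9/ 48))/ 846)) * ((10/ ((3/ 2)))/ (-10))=0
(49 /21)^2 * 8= 392 /9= 43.56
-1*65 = -65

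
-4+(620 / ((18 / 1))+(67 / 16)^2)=110545 / 2304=47.98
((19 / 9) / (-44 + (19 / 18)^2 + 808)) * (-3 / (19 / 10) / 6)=-180 / 247897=-0.00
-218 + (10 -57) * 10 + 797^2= 634521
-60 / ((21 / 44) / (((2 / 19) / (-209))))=160 / 2527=0.06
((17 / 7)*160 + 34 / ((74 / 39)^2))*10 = 38141795 / 9583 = 3980.15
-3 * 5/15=-1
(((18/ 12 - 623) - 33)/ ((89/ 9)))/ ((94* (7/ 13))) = -21879/ 16732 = -1.31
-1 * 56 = -56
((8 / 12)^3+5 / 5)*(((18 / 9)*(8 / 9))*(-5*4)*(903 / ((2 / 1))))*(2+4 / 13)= -16856000 / 351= -48022.79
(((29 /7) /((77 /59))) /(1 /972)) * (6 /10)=4989276 /2695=1851.31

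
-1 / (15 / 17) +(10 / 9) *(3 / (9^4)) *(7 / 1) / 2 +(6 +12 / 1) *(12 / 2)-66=4022068 / 98415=40.87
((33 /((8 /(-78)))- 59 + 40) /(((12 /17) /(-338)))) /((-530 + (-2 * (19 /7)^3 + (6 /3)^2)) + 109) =-1343153357 /3761976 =-357.03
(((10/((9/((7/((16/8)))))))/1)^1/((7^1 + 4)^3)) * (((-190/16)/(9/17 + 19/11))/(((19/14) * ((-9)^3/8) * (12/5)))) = 104125/2010106692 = 0.00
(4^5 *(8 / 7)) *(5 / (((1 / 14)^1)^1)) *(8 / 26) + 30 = 328070 / 13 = 25236.15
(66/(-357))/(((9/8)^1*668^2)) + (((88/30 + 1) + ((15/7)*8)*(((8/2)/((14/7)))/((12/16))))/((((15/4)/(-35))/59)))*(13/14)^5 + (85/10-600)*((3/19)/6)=-1029556031399143387/54503973586440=-18889.56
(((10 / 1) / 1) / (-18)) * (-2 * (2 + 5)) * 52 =3640 / 9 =404.44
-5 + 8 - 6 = -3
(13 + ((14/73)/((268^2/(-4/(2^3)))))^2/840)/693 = 42885402916362247/2286121863156848640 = 0.02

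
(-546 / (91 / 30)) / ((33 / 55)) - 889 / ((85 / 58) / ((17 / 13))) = -1093.26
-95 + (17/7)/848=-563903/5936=-95.00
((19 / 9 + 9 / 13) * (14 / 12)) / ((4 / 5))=1435 / 351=4.09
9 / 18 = 1 / 2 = 0.50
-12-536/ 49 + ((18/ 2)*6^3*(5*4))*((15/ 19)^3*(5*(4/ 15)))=8565330484/ 336091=25485.15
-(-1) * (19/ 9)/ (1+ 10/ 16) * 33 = 1672/ 39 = 42.87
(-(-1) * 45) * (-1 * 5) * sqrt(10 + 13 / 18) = -75 * sqrt(386) / 2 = -736.76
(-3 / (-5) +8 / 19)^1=97 / 95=1.02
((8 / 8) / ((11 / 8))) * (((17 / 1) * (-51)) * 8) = -55488 / 11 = -5044.36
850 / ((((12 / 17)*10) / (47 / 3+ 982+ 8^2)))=4602325 / 36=127842.36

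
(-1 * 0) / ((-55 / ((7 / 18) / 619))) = 0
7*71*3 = 1491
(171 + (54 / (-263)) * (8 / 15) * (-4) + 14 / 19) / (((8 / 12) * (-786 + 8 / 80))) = -12905367 / 39271423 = -0.33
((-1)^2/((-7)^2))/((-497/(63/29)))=-9/100891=-0.00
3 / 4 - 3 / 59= 165 / 236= 0.70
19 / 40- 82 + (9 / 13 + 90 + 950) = 498767 / 520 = 959.17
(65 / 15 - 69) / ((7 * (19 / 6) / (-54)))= 20952 / 133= 157.53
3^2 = 9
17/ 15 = 1.13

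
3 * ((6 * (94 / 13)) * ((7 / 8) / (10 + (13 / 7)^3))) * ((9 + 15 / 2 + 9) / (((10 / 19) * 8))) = 57890511 / 1376960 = 42.04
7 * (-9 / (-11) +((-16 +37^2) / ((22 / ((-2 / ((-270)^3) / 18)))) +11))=107469183157 / 1299078000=82.73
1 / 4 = 0.25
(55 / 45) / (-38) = -0.03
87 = 87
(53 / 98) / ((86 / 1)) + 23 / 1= 193897 / 8428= 23.01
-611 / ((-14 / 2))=611 / 7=87.29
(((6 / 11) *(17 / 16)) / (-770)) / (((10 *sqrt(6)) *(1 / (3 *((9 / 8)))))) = -459 *sqrt(6) / 10841600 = -0.00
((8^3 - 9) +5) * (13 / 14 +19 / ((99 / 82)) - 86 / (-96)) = 8921.38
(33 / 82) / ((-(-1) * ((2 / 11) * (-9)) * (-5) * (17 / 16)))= 484 / 10455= 0.05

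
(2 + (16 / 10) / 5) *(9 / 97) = 522 / 2425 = 0.22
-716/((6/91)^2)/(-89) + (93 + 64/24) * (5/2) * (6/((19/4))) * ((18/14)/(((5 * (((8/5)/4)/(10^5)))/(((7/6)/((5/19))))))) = 68967582299/801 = 86101850.56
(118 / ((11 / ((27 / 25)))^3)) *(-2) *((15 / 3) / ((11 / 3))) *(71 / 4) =-247356261 / 45753125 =-5.41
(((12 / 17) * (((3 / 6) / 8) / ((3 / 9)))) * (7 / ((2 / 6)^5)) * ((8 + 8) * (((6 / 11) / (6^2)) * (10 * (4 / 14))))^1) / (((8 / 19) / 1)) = 69255 / 187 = 370.35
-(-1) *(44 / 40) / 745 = 11 / 7450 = 0.00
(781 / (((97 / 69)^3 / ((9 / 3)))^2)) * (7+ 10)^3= 3726789402639962637 / 832972004929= 4474087.22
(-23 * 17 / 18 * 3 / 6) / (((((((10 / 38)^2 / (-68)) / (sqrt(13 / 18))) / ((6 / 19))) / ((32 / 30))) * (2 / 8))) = 8082752 * sqrt(26) / 3375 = 12211.59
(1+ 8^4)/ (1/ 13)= 53261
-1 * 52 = -52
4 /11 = 0.36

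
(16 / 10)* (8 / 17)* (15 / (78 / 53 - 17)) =-10176 / 13991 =-0.73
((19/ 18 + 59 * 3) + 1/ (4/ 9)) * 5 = 32455/ 36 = 901.53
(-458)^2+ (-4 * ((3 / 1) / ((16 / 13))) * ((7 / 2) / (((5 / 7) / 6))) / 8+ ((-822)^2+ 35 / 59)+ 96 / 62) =259107643783 / 292640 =885414.31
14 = 14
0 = 0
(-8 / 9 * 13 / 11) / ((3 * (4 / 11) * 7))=-0.14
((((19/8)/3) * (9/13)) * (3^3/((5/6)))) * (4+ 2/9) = 9747/130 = 74.98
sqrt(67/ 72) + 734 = sqrt(134)/ 12 + 734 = 734.96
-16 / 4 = -4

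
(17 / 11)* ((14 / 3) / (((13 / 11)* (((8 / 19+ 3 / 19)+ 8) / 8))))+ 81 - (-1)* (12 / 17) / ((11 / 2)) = 103206959 / 1188759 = 86.82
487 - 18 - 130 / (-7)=3413 / 7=487.57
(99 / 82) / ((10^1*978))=33 / 267320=0.00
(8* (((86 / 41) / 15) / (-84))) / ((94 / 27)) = -0.00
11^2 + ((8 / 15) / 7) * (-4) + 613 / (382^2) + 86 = 206.70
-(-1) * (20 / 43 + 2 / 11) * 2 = 612 / 473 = 1.29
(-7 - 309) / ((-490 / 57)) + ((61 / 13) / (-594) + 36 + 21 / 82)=2831499676 / 38783745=73.01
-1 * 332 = -332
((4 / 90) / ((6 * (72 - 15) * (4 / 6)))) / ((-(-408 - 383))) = 1 / 4057830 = 0.00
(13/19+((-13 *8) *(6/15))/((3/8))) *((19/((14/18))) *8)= -754104/35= -21545.83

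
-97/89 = -1.09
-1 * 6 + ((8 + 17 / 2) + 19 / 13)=311 / 26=11.96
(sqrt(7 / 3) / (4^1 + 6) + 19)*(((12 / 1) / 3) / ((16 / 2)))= sqrt(21) / 60 + 19 / 2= 9.58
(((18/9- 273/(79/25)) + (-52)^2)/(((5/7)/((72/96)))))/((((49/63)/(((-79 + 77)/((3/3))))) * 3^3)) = -206949/790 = -261.96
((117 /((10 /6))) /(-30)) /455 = -9 /1750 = -0.01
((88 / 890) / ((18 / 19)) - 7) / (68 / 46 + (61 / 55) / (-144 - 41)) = -1292613685 / 275982147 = -4.68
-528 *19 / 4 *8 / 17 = -20064 / 17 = -1180.24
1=1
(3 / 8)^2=9 / 64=0.14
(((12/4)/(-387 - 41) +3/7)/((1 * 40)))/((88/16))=1263/659120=0.00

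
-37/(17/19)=-703/17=-41.35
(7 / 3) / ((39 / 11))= 0.66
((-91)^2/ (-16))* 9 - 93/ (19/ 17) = -1441347/ 304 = -4741.27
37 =37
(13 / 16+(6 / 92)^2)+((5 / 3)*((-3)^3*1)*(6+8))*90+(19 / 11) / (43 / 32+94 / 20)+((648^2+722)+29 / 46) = 32764984439141 / 90031568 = 363927.73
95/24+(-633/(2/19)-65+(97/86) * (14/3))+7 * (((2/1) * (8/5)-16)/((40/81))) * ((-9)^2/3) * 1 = -282978479/25800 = -10968.16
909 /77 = 11.81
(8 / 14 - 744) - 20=-5344 / 7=-763.43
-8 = -8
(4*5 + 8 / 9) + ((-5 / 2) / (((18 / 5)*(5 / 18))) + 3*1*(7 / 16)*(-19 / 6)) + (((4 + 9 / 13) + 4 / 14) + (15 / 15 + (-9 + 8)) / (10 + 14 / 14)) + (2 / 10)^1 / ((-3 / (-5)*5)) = 2526101 / 131040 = 19.28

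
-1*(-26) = 26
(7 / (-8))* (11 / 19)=-77 / 152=-0.51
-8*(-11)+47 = 135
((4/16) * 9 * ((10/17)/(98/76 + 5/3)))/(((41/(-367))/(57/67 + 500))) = -31589049735/15737563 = -2007.24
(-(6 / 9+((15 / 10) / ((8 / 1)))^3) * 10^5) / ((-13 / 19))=491209375 / 4992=98399.31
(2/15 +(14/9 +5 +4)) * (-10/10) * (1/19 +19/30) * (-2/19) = 188071/243675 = 0.77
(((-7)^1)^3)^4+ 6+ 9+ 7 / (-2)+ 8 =13841287220.50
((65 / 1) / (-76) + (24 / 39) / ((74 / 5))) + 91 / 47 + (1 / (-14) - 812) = -810.95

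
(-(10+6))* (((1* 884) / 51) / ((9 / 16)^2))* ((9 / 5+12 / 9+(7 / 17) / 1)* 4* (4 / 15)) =-3080716288 / 929475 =-3314.47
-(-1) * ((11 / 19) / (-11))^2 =1 / 361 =0.00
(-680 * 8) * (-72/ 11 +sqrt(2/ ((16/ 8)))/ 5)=379712/ 11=34519.27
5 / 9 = 0.56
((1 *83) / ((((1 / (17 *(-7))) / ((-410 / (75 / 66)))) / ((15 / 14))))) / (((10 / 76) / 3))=435270924 / 5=87054184.80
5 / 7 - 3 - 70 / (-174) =-1147 / 609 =-1.88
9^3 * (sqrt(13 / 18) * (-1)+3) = 1567.47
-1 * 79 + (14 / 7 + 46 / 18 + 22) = -472 / 9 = -52.44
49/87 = 0.56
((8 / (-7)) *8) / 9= -64 / 63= -1.02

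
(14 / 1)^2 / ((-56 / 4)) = -14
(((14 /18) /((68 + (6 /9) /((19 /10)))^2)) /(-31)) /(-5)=0.00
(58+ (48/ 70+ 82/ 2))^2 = 12173121/ 1225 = 9937.24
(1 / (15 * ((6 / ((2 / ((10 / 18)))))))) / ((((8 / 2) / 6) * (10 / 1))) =0.01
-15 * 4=-60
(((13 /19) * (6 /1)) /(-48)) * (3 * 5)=-195 /152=-1.28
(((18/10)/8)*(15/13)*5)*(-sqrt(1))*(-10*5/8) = 3375/416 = 8.11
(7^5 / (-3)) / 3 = -16807 / 9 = -1867.44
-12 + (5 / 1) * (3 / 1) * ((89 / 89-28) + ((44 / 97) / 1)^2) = -3894513 / 9409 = -413.91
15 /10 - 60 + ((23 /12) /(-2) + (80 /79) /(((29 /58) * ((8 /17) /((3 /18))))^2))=-335309 /5688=-58.95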